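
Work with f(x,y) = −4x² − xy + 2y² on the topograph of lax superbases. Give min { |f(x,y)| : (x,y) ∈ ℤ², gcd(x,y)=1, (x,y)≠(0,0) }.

descent: ρ → (2,5,-1)  [lands on river]
river: ρ → (-1,5,2)
river: ρ → (2,3,-3)
river: ρ → (-3,3,2)
closes: descent 1, river 4
min |a| on river = 1

1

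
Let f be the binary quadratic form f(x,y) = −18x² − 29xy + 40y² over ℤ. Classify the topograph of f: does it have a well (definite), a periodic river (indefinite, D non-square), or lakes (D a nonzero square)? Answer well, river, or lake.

D = b²−4ac = (-29)² − 4·(-18)·40 = 3721
D = 61² is a perfect square ⇒ form factors over ℤ ⇒ lakes

lake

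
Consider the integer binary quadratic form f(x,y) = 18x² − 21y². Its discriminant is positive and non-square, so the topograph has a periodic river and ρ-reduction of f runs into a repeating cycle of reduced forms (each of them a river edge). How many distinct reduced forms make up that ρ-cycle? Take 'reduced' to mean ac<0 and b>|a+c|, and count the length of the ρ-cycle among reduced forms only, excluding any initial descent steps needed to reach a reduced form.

D = 1512, ⌊√D⌋ = 38
descent: ρ → (-21,0,18)
descent: ρ → (18,36,-3)  [lands on river]
river: ρ → (-3,36,18)
ρ-cycle length = 2 (tail of 2 descent steps not counted)

2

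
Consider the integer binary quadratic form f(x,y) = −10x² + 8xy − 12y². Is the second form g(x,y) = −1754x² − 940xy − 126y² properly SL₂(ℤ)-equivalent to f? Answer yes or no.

D₁ = -416, D₂ = -416
f is negative-definite; reduce −f:
−f: reduced (well bottom): (10,-8,12) with a≤c, −a<b≤a
flip sign back: reduced form of f is (-10,8,-12)
g is negative-definite; reduce −g:
−g: flip: (1754,940,126)→(126,-940,1754)
−g: translate: b→68 (≡-940 mod 252), so (126,-940,1754)→(126,68,10)
−g: flip: (126,68,10)→(10,-68,126)
−g: translate: b→-8 (≡-68 mod 20), so (10,-68,126)→(10,-8,12)
−g: reduced (well bottom): (10,-8,12) with a≤c, −a<b≤a
flip sign back: reduced form of g is (-10,8,-12)
reduced forms (-10, 8, -12) vs (-10, 8, -12) ⇒ equivalent

yes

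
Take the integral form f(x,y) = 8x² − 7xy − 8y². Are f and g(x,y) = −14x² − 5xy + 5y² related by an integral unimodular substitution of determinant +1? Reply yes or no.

D₁ = 305, D₂ = 305
river cycle of f (length 8): (-8, 7, 8), (8, 9, -7), (-7, 5, 10), (10, 15, -2), (-2, 17, 2), (2, 15, -10), (-10, 5, 7), (7, 9, -8)
river cycle of g (length 4): (5, 15, -4), (-4, 17, 1), (1, 17, -4), (-4, 15, 5)
cycles differ ⇒ inequivalent

no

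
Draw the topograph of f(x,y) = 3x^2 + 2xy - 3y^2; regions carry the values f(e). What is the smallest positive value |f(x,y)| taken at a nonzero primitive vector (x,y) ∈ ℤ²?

river: ρ → (-3,4,2)
river: ρ → (2,4,-3)
river: ρ → (-3,2,3)
river: ρ → (3,4,-2)
river: ρ → (-2,4,3)
river: ρ → (3,2,-3)
closes: descent 0, river 6
min |a| on river = 2

2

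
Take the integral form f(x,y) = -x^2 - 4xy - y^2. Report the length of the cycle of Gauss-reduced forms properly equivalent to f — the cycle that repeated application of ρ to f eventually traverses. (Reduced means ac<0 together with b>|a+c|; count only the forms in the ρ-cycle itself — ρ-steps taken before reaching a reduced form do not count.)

D = 12, ⌊√D⌋ = 3
descent: ρ → (-1,2,2)  [lands on river]
river: ρ → (2,2,-1)
ρ-cycle length = 2 (tail of 1 descent step not counted)

2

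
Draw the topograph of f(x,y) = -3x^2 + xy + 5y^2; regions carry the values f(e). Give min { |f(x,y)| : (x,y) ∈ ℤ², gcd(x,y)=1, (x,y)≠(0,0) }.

descent: ρ → (5,-1,-3)
descent: ρ → (-3,7,1)  [lands on river]
river: ρ → (1,7,-3)
river: ρ → (-3,5,3)
river: ρ → (3,7,-1)
river: ρ → (-1,7,3)
river: ρ → (3,5,-3)
closes: descent 2, river 6
min |a| on river = 1

1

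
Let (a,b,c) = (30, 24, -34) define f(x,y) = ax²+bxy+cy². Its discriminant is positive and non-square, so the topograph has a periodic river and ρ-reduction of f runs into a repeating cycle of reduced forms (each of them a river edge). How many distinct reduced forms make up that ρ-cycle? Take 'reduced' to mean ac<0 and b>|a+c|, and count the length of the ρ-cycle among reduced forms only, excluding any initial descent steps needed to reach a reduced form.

D = 4656, ⌊√D⌋ = 68
river: ρ → (-34,44,20)
river: ρ → (20,36,-42)
river: ρ → (-42,48,14)
river: ρ → (14,64,-10)
river: ρ → (-10,56,38)
river: ρ → (38,20,-28)
river: ρ → (-28,36,30)
river: ρ → (30,24,-34)
ρ-cycle length = 8 (tail of 0 descent steps not counted)

8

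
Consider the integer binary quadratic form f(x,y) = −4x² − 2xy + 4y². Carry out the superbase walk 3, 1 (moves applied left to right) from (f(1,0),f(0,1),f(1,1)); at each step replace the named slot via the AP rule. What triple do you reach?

start (-4,4,-2) = (f(1,0),f(0,1),f(1,1))
replace slot 3: 2·((-4)+4) − (-2) = 2 → (-4,4,2)
replace slot 1: 2·(4+2) − (-4) = 16 → (16,4,2)

16,4,2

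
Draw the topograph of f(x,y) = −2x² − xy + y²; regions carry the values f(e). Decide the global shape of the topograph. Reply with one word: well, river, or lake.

D = b²−4ac = (-1)² − 4·(-2)·1 = 9
D = 3² is a perfect square ⇒ form factors over ℤ ⇒ lakes

lake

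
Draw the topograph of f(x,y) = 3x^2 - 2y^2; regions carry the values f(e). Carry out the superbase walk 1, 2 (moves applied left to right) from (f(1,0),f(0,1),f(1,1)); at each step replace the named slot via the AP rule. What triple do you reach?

start (3,-2,1) = (f(1,0),f(0,1),f(1,1))
replace slot 1: 2·((-2)+1) − 3 = -5 → (-5,-2,1)
replace slot 2: 2·((-5)+1) − (-2) = -6 → (-5,-6,1)

-5,-6,1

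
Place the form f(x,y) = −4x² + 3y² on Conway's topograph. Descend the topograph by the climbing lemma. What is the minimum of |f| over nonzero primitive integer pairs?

descent: ρ → (3,6,-1)  [lands on river]
river: ρ → (-1,6,3)
closes: descent 1, river 2
min |a| on river = 1

1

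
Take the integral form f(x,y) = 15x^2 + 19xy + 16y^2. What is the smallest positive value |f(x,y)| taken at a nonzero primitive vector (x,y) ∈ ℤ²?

translate: b→-11 (≡19 mod 30), so (15,19,16)→(15,-11,12)
flip: (15,-11,12)→(12,11,15)
reduced (well bottom): (12,11,15) with a≤c, −a<b≤a
well minimum = a = 12

12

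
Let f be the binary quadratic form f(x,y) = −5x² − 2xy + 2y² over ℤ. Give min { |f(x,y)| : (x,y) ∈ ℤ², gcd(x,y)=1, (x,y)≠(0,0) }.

descent: ρ → (2,6,-1)  [lands on river]
river: ρ → (-1,6,2)
closes: descent 1, river 2
min |a| on river = 1

1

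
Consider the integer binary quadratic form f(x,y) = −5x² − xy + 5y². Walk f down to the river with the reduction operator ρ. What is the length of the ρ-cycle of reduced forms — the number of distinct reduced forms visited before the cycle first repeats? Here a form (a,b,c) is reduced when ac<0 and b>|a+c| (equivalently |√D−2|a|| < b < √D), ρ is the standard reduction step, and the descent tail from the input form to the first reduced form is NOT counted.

D = 101, ⌊√D⌋ = 10
descent: ρ → (5,1,-5)  [lands on river]
river: ρ → (-5,9,1)
river: ρ → (1,9,-5)
river: ρ → (-5,1,5)
river: ρ → (5,9,-1)
river: ρ → (-1,9,5)
ρ-cycle length = 6 (tail of 1 descent step not counted)

6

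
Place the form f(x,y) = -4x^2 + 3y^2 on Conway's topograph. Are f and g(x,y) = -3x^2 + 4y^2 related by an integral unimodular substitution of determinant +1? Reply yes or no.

D₁ = 48, D₂ = 48
river cycle of f (length 2): (3, 6, -1), (-1, 6, 3)
river cycle of g (length 2): (-3, 6, 1), (1, 6, -3)
cycles differ ⇒ inequivalent

no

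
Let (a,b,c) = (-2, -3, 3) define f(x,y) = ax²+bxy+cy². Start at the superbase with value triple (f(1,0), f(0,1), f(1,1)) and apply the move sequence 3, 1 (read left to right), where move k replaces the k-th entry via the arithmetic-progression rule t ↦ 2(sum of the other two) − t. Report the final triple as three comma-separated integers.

start (-2,3,-2) = (f(1,0),f(0,1),f(1,1))
replace slot 3: 2·((-2)+3) − (-2) = 4 → (-2,3,4)
replace slot 1: 2·(3+4) − (-2) = 16 → (16,3,4)

16,3,4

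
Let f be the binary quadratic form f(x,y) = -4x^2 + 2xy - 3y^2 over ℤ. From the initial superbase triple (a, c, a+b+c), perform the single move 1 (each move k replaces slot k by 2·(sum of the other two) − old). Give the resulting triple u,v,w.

start (-4,-3,-5) = (f(1,0),f(0,1),f(1,1))
replace slot 1: 2·((-3)+(-5)) − (-4) = -12 → (-12,-3,-5)

-12,-3,-5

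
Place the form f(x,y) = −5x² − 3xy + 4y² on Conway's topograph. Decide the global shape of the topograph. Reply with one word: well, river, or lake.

D = b²−4ac = (-3)² − 4·(-5)·4 = 89
D > 0 non-square ⇒ indefinite ⇒ periodic river

river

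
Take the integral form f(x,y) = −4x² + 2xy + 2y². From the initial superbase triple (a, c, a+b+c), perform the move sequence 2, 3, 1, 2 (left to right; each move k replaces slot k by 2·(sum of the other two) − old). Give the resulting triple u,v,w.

start (-4,2,0) = (f(1,0),f(0,1),f(1,1))
replace slot 2: 2·((-4)+0) − 2 = -10 → (-4,-10,0)
replace slot 3: 2·((-4)+(-10)) − 0 = -28 → (-4,-10,-28)
replace slot 1: 2·((-10)+(-28)) − (-4) = -72 → (-72,-10,-28)
replace slot 2: 2·((-72)+(-28)) − (-10) = -190 → (-72,-190,-28)

-72,-190,-28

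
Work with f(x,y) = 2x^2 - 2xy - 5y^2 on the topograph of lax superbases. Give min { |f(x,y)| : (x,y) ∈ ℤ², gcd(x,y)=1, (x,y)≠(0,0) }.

descent: ρ → (-5,2,2)
descent: ρ → (2,6,-1)  [lands on river]
river: ρ → (-1,6,2)
closes: descent 2, river 2
min |a| on river = 1

1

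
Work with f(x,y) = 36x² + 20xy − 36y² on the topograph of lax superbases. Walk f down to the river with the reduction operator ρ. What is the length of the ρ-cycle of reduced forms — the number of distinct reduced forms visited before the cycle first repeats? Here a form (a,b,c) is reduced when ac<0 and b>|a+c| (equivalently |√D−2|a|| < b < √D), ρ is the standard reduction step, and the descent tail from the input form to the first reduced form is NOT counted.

D = 5584, ⌊√D⌋ = 74
river: ρ → (-36,52,20)
river: ρ → (20,68,-12)
river: ρ → (-12,52,60)
river: ρ → (60,68,-4)
river: ρ → (-4,68,60)
river: ρ → (60,52,-12)
river: ρ → (-12,68,20)
river: ρ → (20,52,-36)
river: ρ → (-36,20,36)
river: ρ → (36,52,-20)
river: ρ → (-20,68,12)
river: ρ → (12,52,-60)
river: ρ → (-60,68,4)
river: ρ → (4,68,-60)
river: ρ → (-60,52,12)
river: ρ → (12,68,-20)
river: ρ → (-20,52,36)
river: ρ → (36,20,-36)
ρ-cycle length = 18 (tail of 0 descent steps not counted)

18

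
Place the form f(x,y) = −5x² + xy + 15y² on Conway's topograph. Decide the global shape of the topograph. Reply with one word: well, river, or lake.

D = b²−4ac = 1² − 4·(-5)·15 = 301
D > 0 non-square ⇒ indefinite ⇒ periodic river

river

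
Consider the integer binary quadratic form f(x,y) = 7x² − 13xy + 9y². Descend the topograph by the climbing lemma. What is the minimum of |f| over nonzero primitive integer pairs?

translate: b→1 (≡-13 mod 14), so (7,-13,9)→(7,1,3)
flip: (7,1,3)→(3,-1,7)
reduced (well bottom): (3,-1,7) with a≤c, −a<b≤a
well minimum = a = 3

3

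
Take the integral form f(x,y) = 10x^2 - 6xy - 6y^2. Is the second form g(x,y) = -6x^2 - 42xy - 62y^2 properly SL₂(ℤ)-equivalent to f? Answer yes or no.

D₁ = 276, D₂ = 276
river cycle of f (length 4): (-6, 6, 10), (10, 14, -2), (-2, 14, 10), (10, 6, -6)
river cycle of g (length 4): (-6, 6, 10), (10, 14, -2), (-2, 14, 10), (10, 6, -6)
cycles coincide ⇒ equivalent

yes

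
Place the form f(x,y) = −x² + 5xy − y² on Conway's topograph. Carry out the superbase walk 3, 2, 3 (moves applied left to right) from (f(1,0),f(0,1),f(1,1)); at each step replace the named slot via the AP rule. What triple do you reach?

start (-1,-1,3) = (f(1,0),f(0,1),f(1,1))
replace slot 3: 2·((-1)+(-1)) − 3 = -7 → (-1,-1,-7)
replace slot 2: 2·((-1)+(-7)) − (-1) = -15 → (-1,-15,-7)
replace slot 3: 2·((-1)+(-15)) − (-7) = -25 → (-1,-15,-25)

-1,-15,-25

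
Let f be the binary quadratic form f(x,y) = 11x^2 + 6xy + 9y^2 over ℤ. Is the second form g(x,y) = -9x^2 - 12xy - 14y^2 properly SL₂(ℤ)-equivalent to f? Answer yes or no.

D₁ = -360, D₂ = -360
f: flip: (11,6,9)→(9,-6,11)
f: reduced (well bottom): (9,-6,11) with a≤c, −a<b≤a
g is negative-definite; reduce −g:
−g: translate: b→-6 (≡12 mod 18), so (9,12,14)→(9,-6,11)
−g: reduced (well bottom): (9,-6,11) with a≤c, −a<b≤a
flip sign back: reduced form of g is (-9,6,-11)
reduced forms (9, -6, 11) vs (-9, 6, -11) ⇒ inequivalent

no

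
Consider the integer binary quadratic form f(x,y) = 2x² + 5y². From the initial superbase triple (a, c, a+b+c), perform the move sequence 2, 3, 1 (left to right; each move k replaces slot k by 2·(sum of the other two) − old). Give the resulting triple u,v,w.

start (2,5,7) = (f(1,0),f(0,1),f(1,1))
replace slot 2: 2·(2+7) − 5 = 13 → (2,13,7)
replace slot 3: 2·(2+13) − 7 = 23 → (2,13,23)
replace slot 1: 2·(13+23) − 2 = 70 → (70,13,23)

70,13,23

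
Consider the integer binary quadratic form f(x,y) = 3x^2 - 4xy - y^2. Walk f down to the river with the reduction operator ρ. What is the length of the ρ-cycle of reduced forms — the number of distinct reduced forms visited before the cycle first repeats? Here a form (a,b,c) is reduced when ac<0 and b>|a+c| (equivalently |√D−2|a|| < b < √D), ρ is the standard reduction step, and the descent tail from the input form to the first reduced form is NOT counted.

D = 28, ⌊√D⌋ = 5
descent: ρ → (-1,4,3)  [lands on river]
river: ρ → (3,2,-2)
river: ρ → (-2,2,3)
river: ρ → (3,4,-1)
ρ-cycle length = 4 (tail of 1 descent step not counted)

4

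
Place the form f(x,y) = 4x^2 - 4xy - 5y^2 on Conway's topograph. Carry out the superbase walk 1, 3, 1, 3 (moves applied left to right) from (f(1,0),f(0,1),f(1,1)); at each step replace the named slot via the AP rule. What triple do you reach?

start (4,-5,-5) = (f(1,0),f(0,1),f(1,1))
replace slot 1: 2·((-5)+(-5)) − 4 = -24 → (-24,-5,-5)
replace slot 3: 2·((-24)+(-5)) − (-5) = -53 → (-24,-5,-53)
replace slot 1: 2·((-5)+(-53)) − (-24) = -92 → (-92,-5,-53)
replace slot 3: 2·((-92)+(-5)) − (-53) = -141 → (-92,-5,-141)

-92,-5,-141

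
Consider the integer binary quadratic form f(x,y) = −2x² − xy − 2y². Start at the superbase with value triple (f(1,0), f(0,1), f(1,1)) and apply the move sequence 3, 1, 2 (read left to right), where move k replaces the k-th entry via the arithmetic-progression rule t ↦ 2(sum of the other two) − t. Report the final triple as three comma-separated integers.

start (-2,-2,-5) = (f(1,0),f(0,1),f(1,1))
replace slot 3: 2·((-2)+(-2)) − (-5) = -3 → (-2,-2,-3)
replace slot 1: 2·((-2)+(-3)) − (-2) = -8 → (-8,-2,-3)
replace slot 2: 2·((-8)+(-3)) − (-2) = -20 → (-8,-20,-3)

-8,-20,-3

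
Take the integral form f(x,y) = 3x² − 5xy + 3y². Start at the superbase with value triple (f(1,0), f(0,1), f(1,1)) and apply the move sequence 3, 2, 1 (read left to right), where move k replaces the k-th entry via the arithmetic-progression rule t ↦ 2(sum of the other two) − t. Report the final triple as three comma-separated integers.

start (3,3,1) = (f(1,0),f(0,1),f(1,1))
replace slot 3: 2·(3+3) − 1 = 11 → (3,3,11)
replace slot 2: 2·(3+11) − 3 = 25 → (3,25,11)
replace slot 1: 2·(25+11) − 3 = 69 → (69,25,11)

69,25,11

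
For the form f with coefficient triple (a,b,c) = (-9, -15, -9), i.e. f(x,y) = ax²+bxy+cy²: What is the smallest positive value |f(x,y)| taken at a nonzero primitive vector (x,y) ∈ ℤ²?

translate: b→-3 (≡15 mod 18), so (9,15,9)→(9,-3,3)
flip: (9,-3,3)→(3,3,9)
reduced (well bottom): (3,3,9) with a≤c, −a<b≤a
well minimum |f| = |-3| = 3 (negative-definite)

3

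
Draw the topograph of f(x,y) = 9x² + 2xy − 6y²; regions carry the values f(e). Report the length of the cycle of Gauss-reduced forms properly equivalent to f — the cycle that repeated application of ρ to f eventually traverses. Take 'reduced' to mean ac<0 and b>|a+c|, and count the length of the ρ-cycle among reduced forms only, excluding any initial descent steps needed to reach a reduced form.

D = 220, ⌊√D⌋ = 14
descent: ρ → (-6,10,5)  [lands on river]
river: ρ → (5,10,-6)
river: ρ → (-6,14,1)
river: ρ → (1,14,-6)
ρ-cycle length = 4 (tail of 1 descent step not counted)

4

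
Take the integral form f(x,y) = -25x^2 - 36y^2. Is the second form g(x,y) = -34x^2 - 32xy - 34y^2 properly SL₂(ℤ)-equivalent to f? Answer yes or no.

D₁ = -3600, D₂ = -3600
f is negative-definite; reduce −f:
−f: reduced (well bottom): (25,0,36) with a≤c, −a<b≤a
flip sign back: reduced form of f is (-25,0,-36)
g is negative-definite; reduce −g:
−g: reduced (well bottom): (34,32,34) with a≤c, −a<b≤a
flip sign back: reduced form of g is (-34,-32,-34)
reduced forms (-25, 0, -36) vs (-34, -32, -34) ⇒ inequivalent

no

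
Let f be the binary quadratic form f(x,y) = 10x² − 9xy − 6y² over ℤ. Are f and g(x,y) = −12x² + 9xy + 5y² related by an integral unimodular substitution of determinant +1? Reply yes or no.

D₁ = 321, D₂ = 321
river cycle of f (length 6): (-6, 9, 10), (10, 11, -5), (-5, 9, 12), (12, 15, -2), (-2, 17, 4), (4, 15, -6)
river cycle of g (length 6): (5, 11, -10), (-10, 9, 6), (6, 15, -4), (-4, 17, 2), (2, 15, -12), (-12, 9, 5)
cycles differ ⇒ inequivalent

no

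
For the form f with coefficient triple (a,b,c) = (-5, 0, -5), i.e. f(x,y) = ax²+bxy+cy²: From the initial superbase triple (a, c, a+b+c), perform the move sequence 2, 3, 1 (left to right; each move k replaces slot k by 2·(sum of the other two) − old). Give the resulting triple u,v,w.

start (-5,-5,-10) = (f(1,0),f(0,1),f(1,1))
replace slot 2: 2·((-5)+(-10)) − (-5) = -25 → (-5,-25,-10)
replace slot 3: 2·((-5)+(-25)) − (-10) = -50 → (-5,-25,-50)
replace slot 1: 2·((-25)+(-50)) − (-5) = -145 → (-145,-25,-50)

-145,-25,-50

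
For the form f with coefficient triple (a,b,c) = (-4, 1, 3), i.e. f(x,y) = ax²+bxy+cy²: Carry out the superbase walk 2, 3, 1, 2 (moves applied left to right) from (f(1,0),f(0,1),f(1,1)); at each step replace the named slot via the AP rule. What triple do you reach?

start (-4,3,0) = (f(1,0),f(0,1),f(1,1))
replace slot 2: 2·((-4)+0) − 3 = -11 → (-4,-11,0)
replace slot 3: 2·((-4)+(-11)) − 0 = -30 → (-4,-11,-30)
replace slot 1: 2·((-11)+(-30)) − (-4) = -78 → (-78,-11,-30)
replace slot 2: 2·((-78)+(-30)) − (-11) = -205 → (-78,-205,-30)

-78,-205,-30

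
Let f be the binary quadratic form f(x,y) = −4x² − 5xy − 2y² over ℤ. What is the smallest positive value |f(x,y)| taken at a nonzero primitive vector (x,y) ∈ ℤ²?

translate: b→-3 (≡5 mod 8), so (4,5,2)→(4,-3,1)
flip: (4,-3,1)→(1,3,4)
translate: b→1 (≡3 mod 2), so (1,3,4)→(1,1,2)
reduced (well bottom): (1,1,2) with a≤c, −a<b≤a
well minimum |f| = |-1| = 1 (negative-definite)

1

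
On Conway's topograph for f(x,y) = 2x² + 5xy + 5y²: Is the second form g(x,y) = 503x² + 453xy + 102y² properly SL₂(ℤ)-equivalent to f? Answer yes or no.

D₁ = -15, D₂ = -15
f: translate: b→1 (≡5 mod 4), so (2,5,5)→(2,1,2)
f: reduced (well bottom): (2,1,2) with a≤c, −a<b≤a
g: flip: (503,453,102)→(102,-453,503)
g: translate: b→-45 (≡-453 mod 204), so (102,-453,503)→(102,-45,5)
g: flip: (102,-45,5)→(5,45,102)
g: translate: b→5 (≡45 mod 10), so (5,45,102)→(5,5,2)
g: flip: (5,5,2)→(2,-5,5)
g: translate: b→-1 (≡-5 mod 4), so (2,-5,5)→(2,-1,2)
g: flip: (2,-1,2)→(2,1,2)
g: reduced (well bottom): (2,1,2) with a≤c, −a<b≤a
reduced forms (2, 1, 2) vs (2, 1, 2) ⇒ equivalent

yes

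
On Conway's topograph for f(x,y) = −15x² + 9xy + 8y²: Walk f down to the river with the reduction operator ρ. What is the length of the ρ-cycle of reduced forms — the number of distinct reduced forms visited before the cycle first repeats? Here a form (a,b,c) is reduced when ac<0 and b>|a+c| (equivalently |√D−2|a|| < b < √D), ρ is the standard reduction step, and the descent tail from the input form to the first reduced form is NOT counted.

D = 561, ⌊√D⌋ = 23
river: ρ → (8,23,-1)
river: ρ → (-1,23,8)
river: ρ → (8,9,-15)
river: ρ → (-15,21,2)
river: ρ → (2,23,-4)
river: ρ → (-4,17,17)
river: ρ → (17,17,-4)
river: ρ → (-4,23,2)
river: ρ → (2,21,-15)
river: ρ → (-15,9,8)
ρ-cycle length = 10 (tail of 0 descent steps not counted)

10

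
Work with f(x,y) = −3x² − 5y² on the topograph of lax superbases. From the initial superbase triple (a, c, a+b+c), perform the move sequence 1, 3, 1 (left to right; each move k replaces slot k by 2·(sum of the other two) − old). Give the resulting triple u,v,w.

start (-3,-5,-8) = (f(1,0),f(0,1),f(1,1))
replace slot 1: 2·((-5)+(-8)) − (-3) = -23 → (-23,-5,-8)
replace slot 3: 2·((-23)+(-5)) − (-8) = -48 → (-23,-5,-48)
replace slot 1: 2·((-5)+(-48)) − (-23) = -83 → (-83,-5,-48)

-83,-5,-48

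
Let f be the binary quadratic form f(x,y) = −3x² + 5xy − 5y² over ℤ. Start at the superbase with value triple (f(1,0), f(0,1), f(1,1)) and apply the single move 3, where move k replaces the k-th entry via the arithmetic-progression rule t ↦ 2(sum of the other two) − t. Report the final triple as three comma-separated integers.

start (-3,-5,-3) = (f(1,0),f(0,1),f(1,1))
replace slot 3: 2·((-3)+(-5)) − (-3) = -13 → (-3,-5,-13)

-3,-5,-13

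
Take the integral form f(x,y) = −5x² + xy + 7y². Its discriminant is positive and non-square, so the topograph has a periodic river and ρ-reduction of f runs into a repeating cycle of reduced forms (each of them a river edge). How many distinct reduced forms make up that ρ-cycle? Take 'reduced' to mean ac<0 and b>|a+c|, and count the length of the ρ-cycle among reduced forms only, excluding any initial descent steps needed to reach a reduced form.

D = 141, ⌊√D⌋ = 11
descent: ρ → (7,-1,-5)
descent: ρ → (-5,11,1)  [lands on river]
river: ρ → (1,11,-5)
river: ρ → (-5,9,3)
river: ρ → (3,9,-5)
ρ-cycle length = 4 (tail of 2 descent steps not counted)

4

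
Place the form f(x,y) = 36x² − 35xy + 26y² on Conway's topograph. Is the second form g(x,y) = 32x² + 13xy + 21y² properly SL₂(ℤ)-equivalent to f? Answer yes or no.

D₁ = -2519, D₂ = -2519
f: flip: (36,-35,26)→(26,35,36)
f: translate: b→-17 (≡35 mod 52), so (26,35,36)→(26,-17,27)
f: reduced (well bottom): (26,-17,27) with a≤c, −a<b≤a
g: flip: (32,13,21)→(21,-13,32)
g: reduced (well bottom): (21,-13,32) with a≤c, −a<b≤a
reduced forms (26, -17, 27) vs (21, -13, 32) ⇒ inequivalent

no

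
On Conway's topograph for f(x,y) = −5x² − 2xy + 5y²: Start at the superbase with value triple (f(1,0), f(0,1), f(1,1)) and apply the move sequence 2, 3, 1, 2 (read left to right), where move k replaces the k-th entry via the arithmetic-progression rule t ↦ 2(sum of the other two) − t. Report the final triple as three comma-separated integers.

start (-5,5,-2) = (f(1,0),f(0,1),f(1,1))
replace slot 2: 2·((-5)+(-2)) − 5 = -19 → (-5,-19,-2)
replace slot 3: 2·((-5)+(-19)) − (-2) = -46 → (-5,-19,-46)
replace slot 1: 2·((-19)+(-46)) − (-5) = -125 → (-125,-19,-46)
replace slot 2: 2·((-125)+(-46)) − (-19) = -323 → (-125,-323,-46)

-125,-323,-46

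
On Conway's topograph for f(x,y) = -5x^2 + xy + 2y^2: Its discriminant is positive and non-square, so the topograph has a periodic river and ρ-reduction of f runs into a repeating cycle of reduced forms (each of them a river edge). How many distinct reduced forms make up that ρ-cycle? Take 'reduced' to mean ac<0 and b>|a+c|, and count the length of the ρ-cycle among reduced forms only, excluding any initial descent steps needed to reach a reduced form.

D = 41, ⌊√D⌋ = 6
descent: ρ → (2,3,-4)  [lands on river]
river: ρ → (-4,5,1)
river: ρ → (1,5,-4)
river: ρ → (-4,3,2)
river: ρ → (2,5,-2)
river: ρ → (-2,3,4)
river: ρ → (4,5,-1)
river: ρ → (-1,5,4)
river: ρ → (4,3,-2)
river: ρ → (-2,5,2)
ρ-cycle length = 10 (tail of 1 descent step not counted)

10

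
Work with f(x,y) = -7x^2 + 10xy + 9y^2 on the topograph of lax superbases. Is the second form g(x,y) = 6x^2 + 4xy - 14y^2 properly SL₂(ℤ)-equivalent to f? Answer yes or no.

D₁ = 352, D₂ = 352
river cycle of f (length 6): (9, 8, -8), (-8, 8, 9), (9, 10, -7), (-7, 18, 1), (1, 18, -7), (-7, 10, 9)
river cycle of g (length 6): (6, 16, -4), (-4, 16, 6), (6, 8, -12), (-12, 16, 2), (2, 16, -12), (-12, 8, 6)
cycles differ ⇒ inequivalent

no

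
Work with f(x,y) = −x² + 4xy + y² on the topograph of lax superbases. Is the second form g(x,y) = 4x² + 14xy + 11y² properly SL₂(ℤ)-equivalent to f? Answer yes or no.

D₁ = 20, D₂ = 20
river cycle of f (length 2): (1, 4, -1), (-1, 4, 1)
river cycle of g (length 2): (1, 4, -1), (-1, 4, 1)
cycles coincide ⇒ equivalent

yes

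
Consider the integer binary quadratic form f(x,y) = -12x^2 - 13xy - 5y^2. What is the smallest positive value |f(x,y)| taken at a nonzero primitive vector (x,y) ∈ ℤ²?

translate: b→-11 (≡13 mod 24), so (12,13,5)→(12,-11,4)
flip: (12,-11,4)→(4,11,12)
translate: b→3 (≡11 mod 8), so (4,11,12)→(4,3,5)
reduced (well bottom): (4,3,5) with a≤c, −a<b≤a
well minimum |f| = |-4| = 4 (negative-definite)

4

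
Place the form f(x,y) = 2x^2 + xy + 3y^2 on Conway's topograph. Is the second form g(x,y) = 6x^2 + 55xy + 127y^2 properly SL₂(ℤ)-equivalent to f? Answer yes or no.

D₁ = -23, D₂ = -23
f: reduced (well bottom): (2,1,3) with a≤c, −a<b≤a
g: translate: b→-5 (≡55 mod 12), so (6,55,127)→(6,-5,2)
g: flip: (6,-5,2)→(2,5,6)
g: translate: b→1 (≡5 mod 4), so (2,5,6)→(2,1,3)
g: reduced (well bottom): (2,1,3) with a≤c, −a<b≤a
reduced forms (2, 1, 3) vs (2, 1, 3) ⇒ equivalent

yes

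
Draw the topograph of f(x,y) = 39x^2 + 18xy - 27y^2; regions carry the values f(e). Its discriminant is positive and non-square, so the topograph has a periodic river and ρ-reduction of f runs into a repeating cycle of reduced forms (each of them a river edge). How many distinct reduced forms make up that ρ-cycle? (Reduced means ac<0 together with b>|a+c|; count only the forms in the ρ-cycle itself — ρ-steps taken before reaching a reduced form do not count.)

D = 4536, ⌊√D⌋ = 67
river: ρ → (-27,36,30)
river: ρ → (30,24,-33)
river: ρ → (-33,42,21)
river: ρ → (21,42,-33)
river: ρ → (-33,24,30)
river: ρ → (30,36,-27)
river: ρ → (-27,18,39)
river: ρ → (39,60,-6)
river: ρ → (-6,60,39)
river: ρ → (39,18,-27)
ρ-cycle length = 10 (tail of 0 descent steps not counted)

10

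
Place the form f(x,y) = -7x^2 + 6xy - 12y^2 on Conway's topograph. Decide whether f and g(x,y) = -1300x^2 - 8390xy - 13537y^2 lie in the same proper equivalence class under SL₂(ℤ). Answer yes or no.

D₁ = -300, D₂ = -300
f is negative-definite; reduce −f:
−f: reduced (well bottom): (7,-6,12) with a≤c, −a<b≤a
flip sign back: reduced form of f is (-7,6,-12)
g is negative-definite; reduce −g:
−g: translate: b→590 (≡8390 mod 2600), so (1300,8390,13537)→(1300,590,67)
−g: flip: (1300,590,67)→(67,-590,1300)
−g: translate: b→-54 (≡-590 mod 134), so (67,-590,1300)→(67,-54,12)
−g: flip: (67,-54,12)→(12,54,67)
−g: translate: b→6 (≡54 mod 24), so (12,54,67)→(12,6,7)
−g: flip: (12,6,7)→(7,-6,12)
−g: reduced (well bottom): (7,-6,12) with a≤c, −a<b≤a
flip sign back: reduced form of g is (-7,6,-12)
reduced forms (-7, 6, -12) vs (-7, 6, -12) ⇒ equivalent

yes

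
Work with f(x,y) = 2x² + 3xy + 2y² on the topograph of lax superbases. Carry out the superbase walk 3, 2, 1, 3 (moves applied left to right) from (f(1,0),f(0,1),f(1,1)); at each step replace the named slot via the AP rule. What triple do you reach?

start (2,2,7) = (f(1,0),f(0,1),f(1,1))
replace slot 3: 2·(2+2) − 7 = 1 → (2,2,1)
replace slot 2: 2·(2+1) − 2 = 4 → (2,4,1)
replace slot 1: 2·(4+1) − 2 = 8 → (8,4,1)
replace slot 3: 2·(8+4) − 1 = 23 → (8,4,23)

8,4,23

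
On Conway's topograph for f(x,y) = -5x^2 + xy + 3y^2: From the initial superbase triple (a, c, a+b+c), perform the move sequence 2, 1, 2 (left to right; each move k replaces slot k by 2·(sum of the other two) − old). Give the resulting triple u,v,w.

start (-5,3,-1) = (f(1,0),f(0,1),f(1,1))
replace slot 2: 2·((-5)+(-1)) − 3 = -15 → (-5,-15,-1)
replace slot 1: 2·((-15)+(-1)) − (-5) = -27 → (-27,-15,-1)
replace slot 2: 2·((-27)+(-1)) − (-15) = -41 → (-27,-41,-1)

-27,-41,-1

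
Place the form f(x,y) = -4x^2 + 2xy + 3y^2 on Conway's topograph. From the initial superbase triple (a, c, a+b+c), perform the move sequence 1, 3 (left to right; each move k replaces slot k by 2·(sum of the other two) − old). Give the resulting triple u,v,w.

start (-4,3,1) = (f(1,0),f(0,1),f(1,1))
replace slot 1: 2·(3+1) − (-4) = 12 → (12,3,1)
replace slot 3: 2·(12+3) − 1 = 29 → (12,3,29)

12,3,29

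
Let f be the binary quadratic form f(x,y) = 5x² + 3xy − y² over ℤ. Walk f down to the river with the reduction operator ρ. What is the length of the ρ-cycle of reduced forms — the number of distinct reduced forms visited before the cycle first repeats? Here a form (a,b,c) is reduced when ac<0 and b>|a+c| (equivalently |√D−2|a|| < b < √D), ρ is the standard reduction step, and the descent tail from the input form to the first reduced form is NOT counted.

D = 29, ⌊√D⌋ = 5
descent: ρ → (-1,5,1)  [lands on river]
river: ρ → (1,5,-1)
ρ-cycle length = 2 (tail of 1 descent step not counted)

2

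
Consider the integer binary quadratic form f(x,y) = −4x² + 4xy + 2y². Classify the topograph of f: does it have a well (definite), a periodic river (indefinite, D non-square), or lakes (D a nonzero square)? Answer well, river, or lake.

D = b²−4ac = 4² − 4·(-4)·2 = 48
D > 0 non-square ⇒ indefinite ⇒ periodic river

river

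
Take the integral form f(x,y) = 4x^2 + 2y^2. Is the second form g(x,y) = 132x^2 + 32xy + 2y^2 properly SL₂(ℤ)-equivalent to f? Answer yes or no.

D₁ = -32, D₂ = -32
f: flip: (4,0,2)→(2,0,4)
f: reduced (well bottom): (2,0,4) with a≤c, −a<b≤a
g: flip: (132,32,2)→(2,-32,132)
g: translate: b→0 (≡-32 mod 4), so (2,-32,132)→(2,0,4)
g: reduced (well bottom): (2,0,4) with a≤c, −a<b≤a
reduced forms (2, 0, 4) vs (2, 0, 4) ⇒ equivalent

yes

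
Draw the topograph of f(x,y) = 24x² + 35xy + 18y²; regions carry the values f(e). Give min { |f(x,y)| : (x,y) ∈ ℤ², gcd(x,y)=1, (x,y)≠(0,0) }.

translate: b→-13 (≡35 mod 48), so (24,35,18)→(24,-13,7)
flip: (24,-13,7)→(7,13,24)
translate: b→-1 (≡13 mod 14), so (7,13,24)→(7,-1,18)
reduced (well bottom): (7,-1,18) with a≤c, −a<b≤a
well minimum = a = 7

7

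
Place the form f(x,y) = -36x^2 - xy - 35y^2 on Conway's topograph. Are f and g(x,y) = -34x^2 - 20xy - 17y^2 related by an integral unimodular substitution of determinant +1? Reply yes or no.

D₁ = -5039, D₂ = -1912
discriminants differ ⇒ not SL₂(ℤ)-equivalent

no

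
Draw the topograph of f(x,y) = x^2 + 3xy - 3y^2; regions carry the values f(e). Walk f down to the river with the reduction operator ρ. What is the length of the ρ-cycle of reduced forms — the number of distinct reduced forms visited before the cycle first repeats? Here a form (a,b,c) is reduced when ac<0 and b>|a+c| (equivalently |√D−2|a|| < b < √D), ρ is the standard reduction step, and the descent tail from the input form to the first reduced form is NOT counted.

D = 21, ⌊√D⌋ = 4
river: ρ → (-3,3,1)
river: ρ → (1,3,-3)
ρ-cycle length = 2 (tail of 0 descent steps not counted)

2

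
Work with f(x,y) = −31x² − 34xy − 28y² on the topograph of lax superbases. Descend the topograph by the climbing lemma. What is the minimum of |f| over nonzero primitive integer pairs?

translate: b→-28 (≡34 mod 62), so (31,34,28)→(31,-28,25)
flip: (31,-28,25)→(25,28,31)
translate: b→-22 (≡28 mod 50), so (25,28,31)→(25,-22,28)
reduced (well bottom): (25,-22,28) with a≤c, −a<b≤a
well minimum |f| = |-25| = 25 (negative-definite)

25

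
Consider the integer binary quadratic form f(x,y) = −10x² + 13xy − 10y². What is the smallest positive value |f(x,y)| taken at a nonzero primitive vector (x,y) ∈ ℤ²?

translate: b→7 (≡-13 mod 20), so (10,-13,10)→(10,7,7)
flip: (10,7,7)→(7,-7,10)
translate: b→7 (≡-7 mod 14), so (7,-7,10)→(7,7,10)
reduced (well bottom): (7,7,10) with a≤c, −a<b≤a
well minimum |f| = |-7| = 7 (negative-definite)

7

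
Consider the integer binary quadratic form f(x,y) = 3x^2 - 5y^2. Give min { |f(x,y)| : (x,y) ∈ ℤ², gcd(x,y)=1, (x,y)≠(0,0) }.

descent: ρ → (-5,0,3)
descent: ρ → (3,6,-2)  [lands on river]
river: ρ → (-2,6,3)
closes: descent 2, river 2
min |a| on river = 2

2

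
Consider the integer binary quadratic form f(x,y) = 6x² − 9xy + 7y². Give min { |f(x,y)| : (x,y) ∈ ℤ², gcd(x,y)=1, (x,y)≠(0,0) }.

translate: b→3 (≡-9 mod 12), so (6,-9,7)→(6,3,4)
flip: (6,3,4)→(4,-3,6)
reduced (well bottom): (4,-3,6) with a≤c, −a<b≤a
well minimum = a = 4

4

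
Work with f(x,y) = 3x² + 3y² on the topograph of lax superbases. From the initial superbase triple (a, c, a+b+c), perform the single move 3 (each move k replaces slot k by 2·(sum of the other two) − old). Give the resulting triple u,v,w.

start (3,3,6) = (f(1,0),f(0,1),f(1,1))
replace slot 3: 2·(3+3) − 6 = 6 → (3,3,6)

3,3,6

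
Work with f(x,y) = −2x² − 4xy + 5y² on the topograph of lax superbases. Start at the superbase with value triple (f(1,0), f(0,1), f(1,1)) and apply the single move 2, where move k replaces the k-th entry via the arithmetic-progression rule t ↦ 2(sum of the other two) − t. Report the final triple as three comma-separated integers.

start (-2,5,-1) = (f(1,0),f(0,1),f(1,1))
replace slot 2: 2·((-2)+(-1)) − 5 = -11 → (-2,-11,-1)

-2,-11,-1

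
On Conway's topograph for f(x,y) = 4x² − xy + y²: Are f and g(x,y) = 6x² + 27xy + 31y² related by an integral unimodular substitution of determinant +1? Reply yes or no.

D₁ = -15, D₂ = -15
f: flip: (4,-1,1)→(1,1,4)
f: reduced (well bottom): (1,1,4) with a≤c, −a<b≤a
g: translate: b→3 (≡27 mod 12), so (6,27,31)→(6,3,1)
g: flip: (6,3,1)→(1,-3,6)
g: translate: b→1 (≡-3 mod 2), so (1,-3,6)→(1,1,4)
g: reduced (well bottom): (1,1,4) with a≤c, −a<b≤a
reduced forms (1, 1, 4) vs (1, 1, 4) ⇒ equivalent

yes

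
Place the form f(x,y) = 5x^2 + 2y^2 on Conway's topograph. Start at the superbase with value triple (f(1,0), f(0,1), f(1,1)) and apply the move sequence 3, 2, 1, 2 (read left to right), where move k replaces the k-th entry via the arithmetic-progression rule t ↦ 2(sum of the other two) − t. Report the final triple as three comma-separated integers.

start (5,2,7) = (f(1,0),f(0,1),f(1,1))
replace slot 3: 2·(5+2) − 7 = 7 → (5,2,7)
replace slot 2: 2·(5+7) − 2 = 22 → (5,22,7)
replace slot 1: 2·(22+7) − 5 = 53 → (53,22,7)
replace slot 2: 2·(53+7) − 22 = 98 → (53,98,7)

53,98,7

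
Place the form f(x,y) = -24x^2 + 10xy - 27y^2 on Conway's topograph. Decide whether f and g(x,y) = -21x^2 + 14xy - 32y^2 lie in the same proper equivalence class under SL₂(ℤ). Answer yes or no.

D₁ = -2492, D₂ = -2492
f is negative-definite; reduce −f:
−f: reduced (well bottom): (24,-10,27) with a≤c, −a<b≤a
flip sign back: reduced form of f is (-24,10,-27)
g is negative-definite; reduce −g:
−g: reduced (well bottom): (21,-14,32) with a≤c, −a<b≤a
flip sign back: reduced form of g is (-21,14,-32)
reduced forms (-24, 10, -27) vs (-21, 14, -32) ⇒ inequivalent

no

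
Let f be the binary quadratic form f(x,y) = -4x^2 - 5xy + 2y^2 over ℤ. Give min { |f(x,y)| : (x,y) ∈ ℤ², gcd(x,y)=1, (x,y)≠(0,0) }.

descent: ρ → (2,5,-4)  [lands on river]
river: ρ → (-4,3,3)
river: ρ → (3,3,-4)
river: ρ → (-4,5,2)
river: ρ → (2,7,-1)
river: ρ → (-1,7,2)
closes: descent 1, river 6
min |a| on river = 1

1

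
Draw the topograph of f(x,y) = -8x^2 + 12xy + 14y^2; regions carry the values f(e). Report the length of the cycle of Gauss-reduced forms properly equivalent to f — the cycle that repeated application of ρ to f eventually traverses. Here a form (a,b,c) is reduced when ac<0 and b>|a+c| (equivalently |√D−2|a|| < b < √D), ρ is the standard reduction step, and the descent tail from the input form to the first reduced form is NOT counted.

D = 592, ⌊√D⌋ = 24
river: ρ → (14,16,-6)
river: ρ → (-6,20,8)
river: ρ → (8,12,-14)
river: ρ → (-14,16,6)
river: ρ → (6,20,-8)
river: ρ → (-8,12,14)
ρ-cycle length = 6 (tail of 0 descent steps not counted)

6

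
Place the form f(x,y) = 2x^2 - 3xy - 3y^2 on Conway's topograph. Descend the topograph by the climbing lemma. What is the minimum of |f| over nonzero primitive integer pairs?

descent: ρ → (-3,3,2)  [lands on river]
river: ρ → (2,5,-1)
river: ρ → (-1,5,2)
river: ρ → (2,3,-3)
closes: descent 1, river 4
min |a| on river = 1

1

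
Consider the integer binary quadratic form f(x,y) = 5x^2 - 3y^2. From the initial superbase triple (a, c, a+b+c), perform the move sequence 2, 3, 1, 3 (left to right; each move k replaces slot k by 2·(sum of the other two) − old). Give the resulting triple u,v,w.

start (5,-3,2) = (f(1,0),f(0,1),f(1,1))
replace slot 2: 2·(5+2) − (-3) = 17 → (5,17,2)
replace slot 3: 2·(5+17) − 2 = 42 → (5,17,42)
replace slot 1: 2·(17+42) − 5 = 113 → (113,17,42)
replace slot 3: 2·(113+17) − 42 = 218 → (113,17,218)

113,17,218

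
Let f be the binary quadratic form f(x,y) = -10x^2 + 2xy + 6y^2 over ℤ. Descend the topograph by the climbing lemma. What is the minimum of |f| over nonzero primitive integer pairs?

descent: ρ → (6,10,-6)  [lands on river]
river: ρ → (-6,14,2)
river: ρ → (2,14,-6)
river: ρ → (-6,10,6)
river: ρ → (6,14,-2)
river: ρ → (-2,14,6)
closes: descent 1, river 6
min |a| on river = 2

2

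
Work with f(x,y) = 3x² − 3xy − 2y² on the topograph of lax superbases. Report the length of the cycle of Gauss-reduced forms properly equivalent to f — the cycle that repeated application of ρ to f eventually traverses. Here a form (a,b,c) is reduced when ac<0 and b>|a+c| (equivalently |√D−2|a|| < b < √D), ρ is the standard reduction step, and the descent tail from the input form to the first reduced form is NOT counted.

D = 33, ⌊√D⌋ = 5
descent: ρ → (-2,3,3)  [lands on river]
river: ρ → (3,3,-2)
river: ρ → (-2,5,1)
river: ρ → (1,5,-2)
ρ-cycle length = 4 (tail of 1 descent step not counted)

4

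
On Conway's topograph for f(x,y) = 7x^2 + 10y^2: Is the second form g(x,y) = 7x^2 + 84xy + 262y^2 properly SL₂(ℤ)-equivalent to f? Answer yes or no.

D₁ = -280, D₂ = -280
f: reduced (well bottom): (7,0,10) with a≤c, −a<b≤a
g: translate: b→0 (≡84 mod 14), so (7,84,262)→(7,0,10)
g: reduced (well bottom): (7,0,10) with a≤c, −a<b≤a
reduced forms (7, 0, 10) vs (7, 0, 10) ⇒ equivalent

yes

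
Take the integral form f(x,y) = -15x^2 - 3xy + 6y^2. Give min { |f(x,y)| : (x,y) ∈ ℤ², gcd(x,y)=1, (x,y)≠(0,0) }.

descent: ρ → (6,15,-6)  [lands on river]
river: ρ → (-6,9,12)
river: ρ → (12,15,-3)
river: ρ → (-3,15,12)
river: ρ → (12,9,-6)
river: ρ → (-6,15,6)
river: ρ → (6,9,-12)
river: ρ → (-12,15,3)
river: ρ → (3,15,-12)
river: ρ → (-12,9,6)
closes: descent 1, river 10
min |a| on river = 3

3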